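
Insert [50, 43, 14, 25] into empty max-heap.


Insert 50: [50]
Insert 43: [50, 43]
Insert 14: [50, 43, 14]
Insert 25: [50, 43, 14, 25]

Final heap: [50, 43, 14, 25]


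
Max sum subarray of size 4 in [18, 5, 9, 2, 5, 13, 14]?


[0:4]: 34
[1:5]: 21
[2:6]: 29
[3:7]: 34

Max: 34 at [0:4]


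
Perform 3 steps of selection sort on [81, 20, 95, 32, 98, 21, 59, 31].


Initial: [81, 20, 95, 32, 98, 21, 59, 31]
Step 1: min=20 at 1
  Swap: [20, 81, 95, 32, 98, 21, 59, 31]
Step 2: min=21 at 5
  Swap: [20, 21, 95, 32, 98, 81, 59, 31]
Step 3: min=31 at 7
  Swap: [20, 21, 31, 32, 98, 81, 59, 95]

After 3 steps: [20, 21, 31, 32, 98, 81, 59, 95]


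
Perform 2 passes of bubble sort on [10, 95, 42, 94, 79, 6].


Initial: [10, 95, 42, 94, 79, 6]
Pass 1: [10, 42, 94, 79, 6, 95] (4 swaps)
Pass 2: [10, 42, 79, 6, 94, 95] (2 swaps)

After 2 passes: [10, 42, 79, 6, 94, 95]


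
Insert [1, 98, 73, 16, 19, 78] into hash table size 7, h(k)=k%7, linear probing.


Insert 1: h=1 -> slot 1
Insert 98: h=0 -> slot 0
Insert 73: h=3 -> slot 3
Insert 16: h=2 -> slot 2
Insert 19: h=5 -> slot 5
Insert 78: h=1, 3 probes -> slot 4

Table: [98, 1, 16, 73, 78, 19, None]


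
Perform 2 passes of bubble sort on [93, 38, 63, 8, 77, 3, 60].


Initial: [93, 38, 63, 8, 77, 3, 60]
Pass 1: [38, 63, 8, 77, 3, 60, 93] (6 swaps)
Pass 2: [38, 8, 63, 3, 60, 77, 93] (3 swaps)

After 2 passes: [38, 8, 63, 3, 60, 77, 93]


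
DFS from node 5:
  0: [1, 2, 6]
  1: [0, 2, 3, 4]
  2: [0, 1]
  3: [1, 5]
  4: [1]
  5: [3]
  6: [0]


Visit 5, push [3]
Visit 3, push [1]
Visit 1, push [4, 2, 0]
Visit 0, push [6, 2]
Visit 2, push []
Visit 6, push []
Visit 4, push []

DFS order: [5, 3, 1, 0, 2, 6, 4]


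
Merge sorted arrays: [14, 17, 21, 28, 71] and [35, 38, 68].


Take 14 from A
Take 17 from A
Take 21 from A
Take 28 from A
Take 35 from B
Take 38 from B
Take 68 from B

Merged: [14, 17, 21, 28, 35, 38, 68, 71]


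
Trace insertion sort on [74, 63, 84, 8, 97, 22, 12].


Initial: [74, 63, 84, 8, 97, 22, 12]
Insert 63: [63, 74, 84, 8, 97, 22, 12]
Insert 84: [63, 74, 84, 8, 97, 22, 12]
Insert 8: [8, 63, 74, 84, 97, 22, 12]
Insert 97: [8, 63, 74, 84, 97, 22, 12]
Insert 22: [8, 22, 63, 74, 84, 97, 12]
Insert 12: [8, 12, 22, 63, 74, 84, 97]

Sorted: [8, 12, 22, 63, 74, 84, 97]


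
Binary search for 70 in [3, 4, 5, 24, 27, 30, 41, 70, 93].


Step 1: lo=0, hi=8, mid=4, val=27
Step 2: lo=5, hi=8, mid=6, val=41
Step 3: lo=7, hi=8, mid=7, val=70

Found at index 7


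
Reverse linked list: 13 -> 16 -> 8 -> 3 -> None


Step 1: curr=13, set curr.next=prev(None) | reversed so far: 13
Step 2: curr=16, set curr.next=prev(13) | reversed so far: 16 -> 13
Step 3: curr=8, set curr.next=prev(16) | reversed so far: 8 -> 16 -> 13
Step 4: curr=3, set curr.next=prev(8) | reversed so far: 3 -> 8 -> 16 -> 13

3 -> 8 -> 16 -> 13 -> None


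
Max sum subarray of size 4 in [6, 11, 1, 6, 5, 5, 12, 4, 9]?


[0:4]: 24
[1:5]: 23
[2:6]: 17
[3:7]: 28
[4:8]: 26
[5:9]: 30

Max: 30 at [5:9]


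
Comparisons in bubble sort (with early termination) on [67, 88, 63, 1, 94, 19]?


Algorithm: bubble sort (with early termination)
Input: [67, 88, 63, 1, 94, 19]
Sorted: [1, 19, 63, 67, 88, 94]

15


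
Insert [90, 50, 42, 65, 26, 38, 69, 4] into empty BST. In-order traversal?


Insert 90: root
Insert 50: L from 90
Insert 42: L from 90 -> L from 50
Insert 65: L from 90 -> R from 50
Insert 26: L from 90 -> L from 50 -> L from 42
Insert 38: L from 90 -> L from 50 -> L from 42 -> R from 26
Insert 69: L from 90 -> R from 50 -> R from 65
Insert 4: L from 90 -> L from 50 -> L from 42 -> L from 26

In-order: [4, 26, 38, 42, 50, 65, 69, 90]


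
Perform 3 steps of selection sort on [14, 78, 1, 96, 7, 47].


Initial: [14, 78, 1, 96, 7, 47]
Step 1: min=1 at 2
  Swap: [1, 78, 14, 96, 7, 47]
Step 2: min=7 at 4
  Swap: [1, 7, 14, 96, 78, 47]
Step 3: min=14 at 2
  Swap: [1, 7, 14, 96, 78, 47]

After 3 steps: [1, 7, 14, 96, 78, 47]


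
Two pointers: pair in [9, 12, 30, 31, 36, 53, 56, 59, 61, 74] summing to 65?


lo=0(9)+hi=9(74)=83
lo=0(9)+hi=8(61)=70
lo=0(9)+hi=7(59)=68
lo=0(9)+hi=6(56)=65

Yes: 9+56=65


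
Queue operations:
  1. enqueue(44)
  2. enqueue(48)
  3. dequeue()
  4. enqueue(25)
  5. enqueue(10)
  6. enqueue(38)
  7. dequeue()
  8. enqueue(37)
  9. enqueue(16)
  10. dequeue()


enqueue(44) -> [44]
enqueue(48) -> [44, 48]
dequeue()->44, [48]
enqueue(25) -> [48, 25]
enqueue(10) -> [48, 25, 10]
enqueue(38) -> [48, 25, 10, 38]
dequeue()->48, [25, 10, 38]
enqueue(37) -> [25, 10, 38, 37]
enqueue(16) -> [25, 10, 38, 37, 16]
dequeue()->25, [10, 38, 37, 16]

Final queue: [10, 38, 37, 16]


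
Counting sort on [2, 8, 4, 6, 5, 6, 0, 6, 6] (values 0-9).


Input: [2, 8, 4, 6, 5, 6, 0, 6, 6]
Counts: [1, 0, 1, 0, 1, 1, 4, 0, 1, 0]

Sorted: [0, 2, 4, 5, 6, 6, 6, 6, 8]


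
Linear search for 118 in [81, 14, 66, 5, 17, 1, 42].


i=0: 81!=118
i=1: 14!=118
i=2: 66!=118
i=3: 5!=118
i=4: 17!=118
i=5: 1!=118
i=6: 42!=118

Not found, 7 comps


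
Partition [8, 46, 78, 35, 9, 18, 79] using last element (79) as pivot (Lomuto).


Pivot: 79
  8 <= 79: advance i (no swap)
  46 <= 79: advance i (no swap)
  78 <= 79: advance i (no swap)
  35 <= 79: advance i (no swap)
  9 <= 79: advance i (no swap)
  18 <= 79: advance i (no swap)
Place pivot at 6: [8, 46, 78, 35, 9, 18, 79]

Partitioned: [8, 46, 78, 35, 9, 18, 79]


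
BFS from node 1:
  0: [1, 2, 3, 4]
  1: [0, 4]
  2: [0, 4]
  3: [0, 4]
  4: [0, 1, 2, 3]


Visit 1, enqueue [0, 4]
Visit 0, enqueue [2, 3]
Visit 4, enqueue []
Visit 2, enqueue []
Visit 3, enqueue []

BFS order: [1, 0, 4, 2, 3]


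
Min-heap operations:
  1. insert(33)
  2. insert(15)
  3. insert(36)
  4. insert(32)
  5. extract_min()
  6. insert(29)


insert(33) -> [33]
insert(15) -> [15, 33]
insert(36) -> [15, 33, 36]
insert(32) -> [15, 32, 36, 33]
extract_min()->15, [32, 33, 36]
insert(29) -> [29, 32, 36, 33]

Final heap: [29, 32, 36, 33]


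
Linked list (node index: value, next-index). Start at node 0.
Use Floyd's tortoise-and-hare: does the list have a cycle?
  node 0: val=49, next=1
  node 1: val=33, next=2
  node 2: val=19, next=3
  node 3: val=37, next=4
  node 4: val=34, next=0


Floyd's tortoise (slow, +1) and hare (fast, +2):
  init: slow=0, fast=0
  step 1: slow=1, fast=2
  step 2: slow=2, fast=4
  step 3: slow=3, fast=1
  step 4: slow=4, fast=3
  step 5: slow=0, fast=0
  slow == fast at node 0: cycle detected

Cycle: yes


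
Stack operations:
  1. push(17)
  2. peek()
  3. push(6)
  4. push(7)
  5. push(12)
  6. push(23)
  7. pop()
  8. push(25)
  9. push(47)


push(17) -> [17]
peek()->17
push(6) -> [17, 6]
push(7) -> [17, 6, 7]
push(12) -> [17, 6, 7, 12]
push(23) -> [17, 6, 7, 12, 23]
pop()->23, [17, 6, 7, 12]
push(25) -> [17, 6, 7, 12, 25]
push(47) -> [17, 6, 7, 12, 25, 47]

Final stack: [17, 6, 7, 12, 25, 47]


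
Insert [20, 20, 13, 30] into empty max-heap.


Insert 20: [20]
Insert 20: [20, 20]
Insert 13: [20, 20, 13]
Insert 30: [30, 20, 13, 20]

Final heap: [30, 20, 13, 20]


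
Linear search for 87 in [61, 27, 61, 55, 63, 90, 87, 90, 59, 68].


i=0: 61!=87
i=1: 27!=87
i=2: 61!=87
i=3: 55!=87
i=4: 63!=87
i=5: 90!=87
i=6: 87==87 found!

Found at 6, 7 comps


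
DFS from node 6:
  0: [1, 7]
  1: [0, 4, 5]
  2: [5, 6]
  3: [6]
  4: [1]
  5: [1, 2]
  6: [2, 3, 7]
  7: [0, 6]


Visit 6, push [7, 3, 2]
Visit 2, push [5]
Visit 5, push [1]
Visit 1, push [4, 0]
Visit 0, push [7]
Visit 7, push []
Visit 4, push []
Visit 3, push []

DFS order: [6, 2, 5, 1, 0, 7, 4, 3]


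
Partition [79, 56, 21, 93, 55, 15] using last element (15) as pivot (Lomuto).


Pivot: 15
Place pivot at 0: [15, 56, 21, 93, 55, 79]

Partitioned: [15, 56, 21, 93, 55, 79]


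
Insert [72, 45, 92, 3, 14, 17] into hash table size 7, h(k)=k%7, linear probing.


Insert 72: h=2 -> slot 2
Insert 45: h=3 -> slot 3
Insert 92: h=1 -> slot 1
Insert 3: h=3, 1 probes -> slot 4
Insert 14: h=0 -> slot 0
Insert 17: h=3, 2 probes -> slot 5

Table: [14, 92, 72, 45, 3, 17, None]


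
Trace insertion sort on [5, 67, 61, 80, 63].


Initial: [5, 67, 61, 80, 63]
Insert 67: [5, 67, 61, 80, 63]
Insert 61: [5, 61, 67, 80, 63]
Insert 80: [5, 61, 67, 80, 63]
Insert 63: [5, 61, 63, 67, 80]

Sorted: [5, 61, 63, 67, 80]


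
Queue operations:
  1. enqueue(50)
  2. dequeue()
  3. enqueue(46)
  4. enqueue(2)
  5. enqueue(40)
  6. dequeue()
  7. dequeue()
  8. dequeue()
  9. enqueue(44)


enqueue(50) -> [50]
dequeue()->50, []
enqueue(46) -> [46]
enqueue(2) -> [46, 2]
enqueue(40) -> [46, 2, 40]
dequeue()->46, [2, 40]
dequeue()->2, [40]
dequeue()->40, []
enqueue(44) -> [44]

Final queue: [44]


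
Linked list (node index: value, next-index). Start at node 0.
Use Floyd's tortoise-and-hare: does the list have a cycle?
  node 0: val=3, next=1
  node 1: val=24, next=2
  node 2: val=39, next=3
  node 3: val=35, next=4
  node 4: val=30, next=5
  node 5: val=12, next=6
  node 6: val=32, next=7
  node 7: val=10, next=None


Floyd's tortoise (slow, +1) and hare (fast, +2):
  init: slow=0, fast=0
  step 1: slow=1, fast=2
  step 2: slow=2, fast=4
  step 3: slow=3, fast=6
  step 4: fast 6->7->None, no cycle

Cycle: no


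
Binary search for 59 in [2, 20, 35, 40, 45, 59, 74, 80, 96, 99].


Step 1: lo=0, hi=9, mid=4, val=45
Step 2: lo=5, hi=9, mid=7, val=80
Step 3: lo=5, hi=6, mid=5, val=59

Found at index 5


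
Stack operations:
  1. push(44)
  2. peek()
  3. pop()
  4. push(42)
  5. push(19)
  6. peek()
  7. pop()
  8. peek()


push(44) -> [44]
peek()->44
pop()->44, []
push(42) -> [42]
push(19) -> [42, 19]
peek()->19
pop()->19, [42]
peek()->42

Final stack: [42]


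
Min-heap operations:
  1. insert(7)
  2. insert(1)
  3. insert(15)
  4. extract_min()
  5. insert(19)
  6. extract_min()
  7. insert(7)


insert(7) -> [7]
insert(1) -> [1, 7]
insert(15) -> [1, 7, 15]
extract_min()->1, [7, 15]
insert(19) -> [7, 15, 19]
extract_min()->7, [15, 19]
insert(7) -> [7, 19, 15]

Final heap: [7, 19, 15]


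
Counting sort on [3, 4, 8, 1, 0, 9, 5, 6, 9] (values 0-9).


Input: [3, 4, 8, 1, 0, 9, 5, 6, 9]
Counts: [1, 1, 0, 1, 1, 1, 1, 0, 1, 2]

Sorted: [0, 1, 3, 4, 5, 6, 8, 9, 9]


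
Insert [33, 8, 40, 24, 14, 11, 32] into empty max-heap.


Insert 33: [33]
Insert 8: [33, 8]
Insert 40: [40, 8, 33]
Insert 24: [40, 24, 33, 8]
Insert 14: [40, 24, 33, 8, 14]
Insert 11: [40, 24, 33, 8, 14, 11]
Insert 32: [40, 24, 33, 8, 14, 11, 32]

Final heap: [40, 24, 33, 8, 14, 11, 32]


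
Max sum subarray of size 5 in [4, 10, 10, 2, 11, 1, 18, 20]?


[0:5]: 37
[1:6]: 34
[2:7]: 42
[3:8]: 52

Max: 52 at [3:8]


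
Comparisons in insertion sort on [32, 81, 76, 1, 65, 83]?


Algorithm: insertion sort
Input: [32, 81, 76, 1, 65, 83]
Sorted: [1, 32, 65, 76, 81, 83]

10


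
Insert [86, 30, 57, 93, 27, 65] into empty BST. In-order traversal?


Insert 86: root
Insert 30: L from 86
Insert 57: L from 86 -> R from 30
Insert 93: R from 86
Insert 27: L from 86 -> L from 30
Insert 65: L from 86 -> R from 30 -> R from 57

In-order: [27, 30, 57, 65, 86, 93]


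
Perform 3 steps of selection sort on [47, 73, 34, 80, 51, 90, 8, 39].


Initial: [47, 73, 34, 80, 51, 90, 8, 39]
Step 1: min=8 at 6
  Swap: [8, 73, 34, 80, 51, 90, 47, 39]
Step 2: min=34 at 2
  Swap: [8, 34, 73, 80, 51, 90, 47, 39]
Step 3: min=39 at 7
  Swap: [8, 34, 39, 80, 51, 90, 47, 73]

After 3 steps: [8, 34, 39, 80, 51, 90, 47, 73]


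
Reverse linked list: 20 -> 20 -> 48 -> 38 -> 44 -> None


Step 1: curr=20, set curr.next=prev(None) | reversed so far: 20
Step 2: curr=20, set curr.next=prev(20) | reversed so far: 20 -> 20
Step 3: curr=48, set curr.next=prev(20) | reversed so far: 48 -> 20 -> 20
Step 4: curr=38, set curr.next=prev(48) | reversed so far: 38 -> 48 -> 20 -> 20
Step 5: curr=44, set curr.next=prev(38) | reversed so far: 44 -> 38 -> 48 -> 20 -> 20

44 -> 38 -> 48 -> 20 -> 20 -> None


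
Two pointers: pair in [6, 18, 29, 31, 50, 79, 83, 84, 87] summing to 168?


lo=0(6)+hi=8(87)=93
lo=1(18)+hi=8(87)=105
lo=2(29)+hi=8(87)=116
lo=3(31)+hi=8(87)=118
lo=4(50)+hi=8(87)=137
lo=5(79)+hi=8(87)=166
lo=6(83)+hi=8(87)=170
lo=6(83)+hi=7(84)=167

No pair found


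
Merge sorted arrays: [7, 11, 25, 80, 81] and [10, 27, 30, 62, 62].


Take 7 from A
Take 10 from B
Take 11 from A
Take 25 from A
Take 27 from B
Take 30 from B
Take 62 from B
Take 62 from B

Merged: [7, 10, 11, 25, 27, 30, 62, 62, 80, 81]


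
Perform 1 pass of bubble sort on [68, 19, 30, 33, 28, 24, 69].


Initial: [68, 19, 30, 33, 28, 24, 69]
Pass 1: [19, 30, 33, 28, 24, 68, 69] (5 swaps)

After 1 pass: [19, 30, 33, 28, 24, 68, 69]


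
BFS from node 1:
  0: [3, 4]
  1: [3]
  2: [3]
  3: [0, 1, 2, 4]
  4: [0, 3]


Visit 1, enqueue [3]
Visit 3, enqueue [0, 2, 4]
Visit 0, enqueue []
Visit 2, enqueue []
Visit 4, enqueue []

BFS order: [1, 3, 0, 2, 4]


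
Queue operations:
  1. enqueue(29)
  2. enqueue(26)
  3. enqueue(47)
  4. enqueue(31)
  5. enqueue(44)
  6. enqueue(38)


enqueue(29) -> [29]
enqueue(26) -> [29, 26]
enqueue(47) -> [29, 26, 47]
enqueue(31) -> [29, 26, 47, 31]
enqueue(44) -> [29, 26, 47, 31, 44]
enqueue(38) -> [29, 26, 47, 31, 44, 38]

Final queue: [29, 26, 47, 31, 44, 38]


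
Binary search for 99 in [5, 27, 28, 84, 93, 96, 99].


Step 1: lo=0, hi=6, mid=3, val=84
Step 2: lo=4, hi=6, mid=5, val=96
Step 3: lo=6, hi=6, mid=6, val=99

Found at index 6


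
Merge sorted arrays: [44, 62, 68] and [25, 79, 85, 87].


Take 25 from B
Take 44 from A
Take 62 from A
Take 68 from A

Merged: [25, 44, 62, 68, 79, 85, 87]


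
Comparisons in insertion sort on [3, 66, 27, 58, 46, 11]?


Algorithm: insertion sort
Input: [3, 66, 27, 58, 46, 11]
Sorted: [3, 11, 27, 46, 58, 66]

13


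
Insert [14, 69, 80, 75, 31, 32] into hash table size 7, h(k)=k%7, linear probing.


Insert 14: h=0 -> slot 0
Insert 69: h=6 -> slot 6
Insert 80: h=3 -> slot 3
Insert 75: h=5 -> slot 5
Insert 31: h=3, 1 probes -> slot 4
Insert 32: h=4, 4 probes -> slot 1

Table: [14, 32, None, 80, 31, 75, 69]


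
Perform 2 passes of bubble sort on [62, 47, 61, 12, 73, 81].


Initial: [62, 47, 61, 12, 73, 81]
Pass 1: [47, 61, 12, 62, 73, 81] (3 swaps)
Pass 2: [47, 12, 61, 62, 73, 81] (1 swaps)

After 2 passes: [47, 12, 61, 62, 73, 81]


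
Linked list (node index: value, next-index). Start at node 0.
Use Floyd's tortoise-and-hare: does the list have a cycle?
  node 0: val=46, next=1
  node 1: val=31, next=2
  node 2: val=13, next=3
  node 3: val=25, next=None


Floyd's tortoise (slow, +1) and hare (fast, +2):
  init: slow=0, fast=0
  step 1: slow=1, fast=2
  step 2: fast 2->3->None, no cycle

Cycle: no


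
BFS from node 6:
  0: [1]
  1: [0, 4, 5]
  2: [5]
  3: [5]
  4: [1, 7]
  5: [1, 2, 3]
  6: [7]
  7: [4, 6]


Visit 6, enqueue [7]
Visit 7, enqueue [4]
Visit 4, enqueue [1]
Visit 1, enqueue [0, 5]
Visit 0, enqueue []
Visit 5, enqueue [2, 3]
Visit 2, enqueue []
Visit 3, enqueue []

BFS order: [6, 7, 4, 1, 0, 5, 2, 3]


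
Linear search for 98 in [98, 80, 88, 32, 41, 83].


i=0: 98==98 found!

Found at 0, 1 comps


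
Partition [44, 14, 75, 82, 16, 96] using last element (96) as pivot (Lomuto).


Pivot: 96
  44 <= 96: advance i (no swap)
  14 <= 96: advance i (no swap)
  75 <= 96: advance i (no swap)
  82 <= 96: advance i (no swap)
  16 <= 96: advance i (no swap)
Place pivot at 5: [44, 14, 75, 82, 16, 96]

Partitioned: [44, 14, 75, 82, 16, 96]


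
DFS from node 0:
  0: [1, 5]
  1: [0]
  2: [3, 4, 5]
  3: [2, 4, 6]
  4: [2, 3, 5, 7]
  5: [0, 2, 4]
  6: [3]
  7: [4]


Visit 0, push [5, 1]
Visit 1, push []
Visit 5, push [4, 2]
Visit 2, push [4, 3]
Visit 3, push [6, 4]
Visit 4, push [7]
Visit 7, push []
Visit 6, push []

DFS order: [0, 1, 5, 2, 3, 4, 7, 6]


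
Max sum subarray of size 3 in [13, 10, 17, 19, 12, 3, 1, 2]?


[0:3]: 40
[1:4]: 46
[2:5]: 48
[3:6]: 34
[4:7]: 16
[5:8]: 6

Max: 48 at [2:5]


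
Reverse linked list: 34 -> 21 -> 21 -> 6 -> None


Step 1: curr=34, set curr.next=prev(None) | reversed so far: 34
Step 2: curr=21, set curr.next=prev(34) | reversed so far: 21 -> 34
Step 3: curr=21, set curr.next=prev(21) | reversed so far: 21 -> 21 -> 34
Step 4: curr=6, set curr.next=prev(21) | reversed so far: 6 -> 21 -> 21 -> 34

6 -> 21 -> 21 -> 34 -> None


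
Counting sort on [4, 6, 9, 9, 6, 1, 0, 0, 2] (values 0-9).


Input: [4, 6, 9, 9, 6, 1, 0, 0, 2]
Counts: [2, 1, 1, 0, 1, 0, 2, 0, 0, 2]

Sorted: [0, 0, 1, 2, 4, 6, 6, 9, 9]


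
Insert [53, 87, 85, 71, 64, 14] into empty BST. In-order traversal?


Insert 53: root
Insert 87: R from 53
Insert 85: R from 53 -> L from 87
Insert 71: R from 53 -> L from 87 -> L from 85
Insert 64: R from 53 -> L from 87 -> L from 85 -> L from 71
Insert 14: L from 53

In-order: [14, 53, 64, 71, 85, 87]


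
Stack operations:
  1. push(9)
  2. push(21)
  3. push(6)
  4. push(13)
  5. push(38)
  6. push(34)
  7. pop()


push(9) -> [9]
push(21) -> [9, 21]
push(6) -> [9, 21, 6]
push(13) -> [9, 21, 6, 13]
push(38) -> [9, 21, 6, 13, 38]
push(34) -> [9, 21, 6, 13, 38, 34]
pop()->34, [9, 21, 6, 13, 38]

Final stack: [9, 21, 6, 13, 38]


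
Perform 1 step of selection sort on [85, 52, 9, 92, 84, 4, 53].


Initial: [85, 52, 9, 92, 84, 4, 53]
Step 1: min=4 at 5
  Swap: [4, 52, 9, 92, 84, 85, 53]

After 1 step: [4, 52, 9, 92, 84, 85, 53]


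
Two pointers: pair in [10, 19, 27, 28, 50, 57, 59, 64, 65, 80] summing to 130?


lo=0(10)+hi=9(80)=90
lo=1(19)+hi=9(80)=99
lo=2(27)+hi=9(80)=107
lo=3(28)+hi=9(80)=108
lo=4(50)+hi=9(80)=130

Yes: 50+80=130


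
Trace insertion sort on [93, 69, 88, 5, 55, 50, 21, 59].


Initial: [93, 69, 88, 5, 55, 50, 21, 59]
Insert 69: [69, 93, 88, 5, 55, 50, 21, 59]
Insert 88: [69, 88, 93, 5, 55, 50, 21, 59]
Insert 5: [5, 69, 88, 93, 55, 50, 21, 59]
Insert 55: [5, 55, 69, 88, 93, 50, 21, 59]
Insert 50: [5, 50, 55, 69, 88, 93, 21, 59]
Insert 21: [5, 21, 50, 55, 69, 88, 93, 59]
Insert 59: [5, 21, 50, 55, 59, 69, 88, 93]

Sorted: [5, 21, 50, 55, 59, 69, 88, 93]


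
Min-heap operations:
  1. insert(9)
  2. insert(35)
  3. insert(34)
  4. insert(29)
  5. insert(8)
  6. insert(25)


insert(9) -> [9]
insert(35) -> [9, 35]
insert(34) -> [9, 35, 34]
insert(29) -> [9, 29, 34, 35]
insert(8) -> [8, 9, 34, 35, 29]
insert(25) -> [8, 9, 25, 35, 29, 34]

Final heap: [8, 9, 25, 35, 29, 34]


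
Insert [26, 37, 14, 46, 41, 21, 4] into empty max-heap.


Insert 26: [26]
Insert 37: [37, 26]
Insert 14: [37, 26, 14]
Insert 46: [46, 37, 14, 26]
Insert 41: [46, 41, 14, 26, 37]
Insert 21: [46, 41, 21, 26, 37, 14]
Insert 4: [46, 41, 21, 26, 37, 14, 4]

Final heap: [46, 41, 21, 26, 37, 14, 4]


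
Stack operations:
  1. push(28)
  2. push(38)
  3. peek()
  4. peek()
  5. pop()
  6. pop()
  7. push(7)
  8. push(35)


push(28) -> [28]
push(38) -> [28, 38]
peek()->38
peek()->38
pop()->38, [28]
pop()->28, []
push(7) -> [7]
push(35) -> [7, 35]

Final stack: [7, 35]


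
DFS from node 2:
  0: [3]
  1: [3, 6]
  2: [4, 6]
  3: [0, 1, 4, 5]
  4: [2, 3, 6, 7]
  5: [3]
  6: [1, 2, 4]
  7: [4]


Visit 2, push [6, 4]
Visit 4, push [7, 6, 3]
Visit 3, push [5, 1, 0]
Visit 0, push []
Visit 1, push [6]
Visit 6, push []
Visit 5, push []
Visit 7, push []

DFS order: [2, 4, 3, 0, 1, 6, 5, 7]


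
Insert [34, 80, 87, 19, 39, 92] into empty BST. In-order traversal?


Insert 34: root
Insert 80: R from 34
Insert 87: R from 34 -> R from 80
Insert 19: L from 34
Insert 39: R from 34 -> L from 80
Insert 92: R from 34 -> R from 80 -> R from 87

In-order: [19, 34, 39, 80, 87, 92]


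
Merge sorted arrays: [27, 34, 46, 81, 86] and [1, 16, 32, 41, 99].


Take 1 from B
Take 16 from B
Take 27 from A
Take 32 from B
Take 34 from A
Take 41 from B
Take 46 from A
Take 81 from A
Take 86 from A

Merged: [1, 16, 27, 32, 34, 41, 46, 81, 86, 99]


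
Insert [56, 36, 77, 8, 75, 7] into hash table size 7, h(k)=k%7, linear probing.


Insert 56: h=0 -> slot 0
Insert 36: h=1 -> slot 1
Insert 77: h=0, 2 probes -> slot 2
Insert 8: h=1, 2 probes -> slot 3
Insert 75: h=5 -> slot 5
Insert 7: h=0, 4 probes -> slot 4

Table: [56, 36, 77, 8, 7, 75, None]


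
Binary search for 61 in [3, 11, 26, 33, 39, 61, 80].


Step 1: lo=0, hi=6, mid=3, val=33
Step 2: lo=4, hi=6, mid=5, val=61

Found at index 5


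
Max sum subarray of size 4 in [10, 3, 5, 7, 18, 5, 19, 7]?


[0:4]: 25
[1:5]: 33
[2:6]: 35
[3:7]: 49
[4:8]: 49

Max: 49 at [3:7]


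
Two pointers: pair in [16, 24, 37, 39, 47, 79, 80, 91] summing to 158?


lo=0(16)+hi=7(91)=107
lo=1(24)+hi=7(91)=115
lo=2(37)+hi=7(91)=128
lo=3(39)+hi=7(91)=130
lo=4(47)+hi=7(91)=138
lo=5(79)+hi=7(91)=170
lo=5(79)+hi=6(80)=159

No pair found


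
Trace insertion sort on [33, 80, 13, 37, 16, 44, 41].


Initial: [33, 80, 13, 37, 16, 44, 41]
Insert 80: [33, 80, 13, 37, 16, 44, 41]
Insert 13: [13, 33, 80, 37, 16, 44, 41]
Insert 37: [13, 33, 37, 80, 16, 44, 41]
Insert 16: [13, 16, 33, 37, 80, 44, 41]
Insert 44: [13, 16, 33, 37, 44, 80, 41]
Insert 41: [13, 16, 33, 37, 41, 44, 80]

Sorted: [13, 16, 33, 37, 41, 44, 80]


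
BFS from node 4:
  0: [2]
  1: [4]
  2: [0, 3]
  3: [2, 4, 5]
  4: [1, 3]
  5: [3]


Visit 4, enqueue [1, 3]
Visit 1, enqueue []
Visit 3, enqueue [2, 5]
Visit 2, enqueue [0]
Visit 5, enqueue []
Visit 0, enqueue []

BFS order: [4, 1, 3, 2, 5, 0]


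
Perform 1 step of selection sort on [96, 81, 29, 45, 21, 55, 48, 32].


Initial: [96, 81, 29, 45, 21, 55, 48, 32]
Step 1: min=21 at 4
  Swap: [21, 81, 29, 45, 96, 55, 48, 32]

After 1 step: [21, 81, 29, 45, 96, 55, 48, 32]


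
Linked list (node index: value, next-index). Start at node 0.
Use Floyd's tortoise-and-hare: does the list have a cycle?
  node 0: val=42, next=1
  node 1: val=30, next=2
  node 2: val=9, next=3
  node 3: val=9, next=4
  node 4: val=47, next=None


Floyd's tortoise (slow, +1) and hare (fast, +2):
  init: slow=0, fast=0
  step 1: slow=1, fast=2
  step 2: slow=2, fast=4
  step 3: fast -> None, no cycle

Cycle: no


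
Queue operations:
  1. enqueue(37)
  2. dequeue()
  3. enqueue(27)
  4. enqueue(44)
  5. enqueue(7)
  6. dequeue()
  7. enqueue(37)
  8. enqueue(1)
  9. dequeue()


enqueue(37) -> [37]
dequeue()->37, []
enqueue(27) -> [27]
enqueue(44) -> [27, 44]
enqueue(7) -> [27, 44, 7]
dequeue()->27, [44, 7]
enqueue(37) -> [44, 7, 37]
enqueue(1) -> [44, 7, 37, 1]
dequeue()->44, [7, 37, 1]

Final queue: [7, 37, 1]


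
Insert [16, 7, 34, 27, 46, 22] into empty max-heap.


Insert 16: [16]
Insert 7: [16, 7]
Insert 34: [34, 7, 16]
Insert 27: [34, 27, 16, 7]
Insert 46: [46, 34, 16, 7, 27]
Insert 22: [46, 34, 22, 7, 27, 16]

Final heap: [46, 34, 22, 7, 27, 16]


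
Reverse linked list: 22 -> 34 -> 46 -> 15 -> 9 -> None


Step 1: curr=22, set curr.next=prev(None) | reversed so far: 22
Step 2: curr=34, set curr.next=prev(22) | reversed so far: 34 -> 22
Step 3: curr=46, set curr.next=prev(34) | reversed so far: 46 -> 34 -> 22
Step 4: curr=15, set curr.next=prev(46) | reversed so far: 15 -> 46 -> 34 -> 22
Step 5: curr=9, set curr.next=prev(15) | reversed so far: 9 -> 15 -> 46 -> 34 -> 22

9 -> 15 -> 46 -> 34 -> 22 -> None


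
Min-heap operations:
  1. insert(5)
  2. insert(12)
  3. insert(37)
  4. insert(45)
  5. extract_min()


insert(5) -> [5]
insert(12) -> [5, 12]
insert(37) -> [5, 12, 37]
insert(45) -> [5, 12, 37, 45]
extract_min()->5, [12, 45, 37]

Final heap: [12, 45, 37]


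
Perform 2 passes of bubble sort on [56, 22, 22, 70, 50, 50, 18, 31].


Initial: [56, 22, 22, 70, 50, 50, 18, 31]
Pass 1: [22, 22, 56, 50, 50, 18, 31, 70] (6 swaps)
Pass 2: [22, 22, 50, 50, 18, 31, 56, 70] (4 swaps)

After 2 passes: [22, 22, 50, 50, 18, 31, 56, 70]


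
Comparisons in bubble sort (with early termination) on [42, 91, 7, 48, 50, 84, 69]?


Algorithm: bubble sort (with early termination)
Input: [42, 91, 7, 48, 50, 84, 69]
Sorted: [7, 42, 48, 50, 69, 84, 91]

15


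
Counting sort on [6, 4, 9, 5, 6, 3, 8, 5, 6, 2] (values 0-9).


Input: [6, 4, 9, 5, 6, 3, 8, 5, 6, 2]
Counts: [0, 0, 1, 1, 1, 2, 3, 0, 1, 1]

Sorted: [2, 3, 4, 5, 5, 6, 6, 6, 8, 9]


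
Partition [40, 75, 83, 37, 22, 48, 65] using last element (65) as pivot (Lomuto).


Pivot: 65
  40 <= 65: advance i (no swap)
  37 <= 65: swap -> [40, 37, 83, 75, 22, 48, 65]
  22 <= 65: swap -> [40, 37, 22, 75, 83, 48, 65]
  48 <= 65: swap -> [40, 37, 22, 48, 83, 75, 65]
Place pivot at 4: [40, 37, 22, 48, 65, 75, 83]

Partitioned: [40, 37, 22, 48, 65, 75, 83]


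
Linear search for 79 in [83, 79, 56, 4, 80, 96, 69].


i=0: 83!=79
i=1: 79==79 found!

Found at 1, 2 comps


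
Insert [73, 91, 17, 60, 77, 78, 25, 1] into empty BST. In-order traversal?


Insert 73: root
Insert 91: R from 73
Insert 17: L from 73
Insert 60: L from 73 -> R from 17
Insert 77: R from 73 -> L from 91
Insert 78: R from 73 -> L from 91 -> R from 77
Insert 25: L from 73 -> R from 17 -> L from 60
Insert 1: L from 73 -> L from 17

In-order: [1, 17, 25, 60, 73, 77, 78, 91]


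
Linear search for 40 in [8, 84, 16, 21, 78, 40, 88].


i=0: 8!=40
i=1: 84!=40
i=2: 16!=40
i=3: 21!=40
i=4: 78!=40
i=5: 40==40 found!

Found at 5, 6 comps


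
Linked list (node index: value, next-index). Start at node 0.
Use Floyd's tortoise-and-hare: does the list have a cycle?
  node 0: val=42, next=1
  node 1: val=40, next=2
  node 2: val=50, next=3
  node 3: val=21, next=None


Floyd's tortoise (slow, +1) and hare (fast, +2):
  init: slow=0, fast=0
  step 1: slow=1, fast=2
  step 2: fast 2->3->None, no cycle

Cycle: no


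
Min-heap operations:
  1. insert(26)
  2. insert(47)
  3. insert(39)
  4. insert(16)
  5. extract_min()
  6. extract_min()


insert(26) -> [26]
insert(47) -> [26, 47]
insert(39) -> [26, 47, 39]
insert(16) -> [16, 26, 39, 47]
extract_min()->16, [26, 47, 39]
extract_min()->26, [39, 47]

Final heap: [39, 47]


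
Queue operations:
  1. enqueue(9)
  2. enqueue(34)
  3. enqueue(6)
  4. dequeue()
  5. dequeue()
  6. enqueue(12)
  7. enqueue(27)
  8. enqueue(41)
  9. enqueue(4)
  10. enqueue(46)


enqueue(9) -> [9]
enqueue(34) -> [9, 34]
enqueue(6) -> [9, 34, 6]
dequeue()->9, [34, 6]
dequeue()->34, [6]
enqueue(12) -> [6, 12]
enqueue(27) -> [6, 12, 27]
enqueue(41) -> [6, 12, 27, 41]
enqueue(4) -> [6, 12, 27, 41, 4]
enqueue(46) -> [6, 12, 27, 41, 4, 46]

Final queue: [6, 12, 27, 41, 4, 46]


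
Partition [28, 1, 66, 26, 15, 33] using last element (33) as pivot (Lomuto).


Pivot: 33
  28 <= 33: advance i (no swap)
  1 <= 33: advance i (no swap)
  26 <= 33: swap -> [28, 1, 26, 66, 15, 33]
  15 <= 33: swap -> [28, 1, 26, 15, 66, 33]
Place pivot at 4: [28, 1, 26, 15, 33, 66]

Partitioned: [28, 1, 26, 15, 33, 66]


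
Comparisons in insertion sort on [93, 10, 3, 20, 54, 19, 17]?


Algorithm: insertion sort
Input: [93, 10, 3, 20, 54, 19, 17]
Sorted: [3, 10, 17, 19, 20, 54, 93]

16


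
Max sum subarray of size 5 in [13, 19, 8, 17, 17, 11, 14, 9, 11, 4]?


[0:5]: 74
[1:6]: 72
[2:7]: 67
[3:8]: 68
[4:9]: 62
[5:10]: 49

Max: 74 at [0:5]


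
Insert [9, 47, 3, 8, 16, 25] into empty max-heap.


Insert 9: [9]
Insert 47: [47, 9]
Insert 3: [47, 9, 3]
Insert 8: [47, 9, 3, 8]
Insert 16: [47, 16, 3, 8, 9]
Insert 25: [47, 16, 25, 8, 9, 3]

Final heap: [47, 16, 25, 8, 9, 3]


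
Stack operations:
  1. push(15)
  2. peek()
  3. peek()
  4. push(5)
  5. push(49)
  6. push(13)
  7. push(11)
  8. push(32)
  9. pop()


push(15) -> [15]
peek()->15
peek()->15
push(5) -> [15, 5]
push(49) -> [15, 5, 49]
push(13) -> [15, 5, 49, 13]
push(11) -> [15, 5, 49, 13, 11]
push(32) -> [15, 5, 49, 13, 11, 32]
pop()->32, [15, 5, 49, 13, 11]

Final stack: [15, 5, 49, 13, 11]


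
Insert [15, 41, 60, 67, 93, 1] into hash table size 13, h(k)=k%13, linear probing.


Insert 15: h=2 -> slot 2
Insert 41: h=2, 1 probes -> slot 3
Insert 60: h=8 -> slot 8
Insert 67: h=2, 2 probes -> slot 4
Insert 93: h=2, 3 probes -> slot 5
Insert 1: h=1 -> slot 1

Table: [None, 1, 15, 41, 67, 93, None, None, 60, None, None, None, None]


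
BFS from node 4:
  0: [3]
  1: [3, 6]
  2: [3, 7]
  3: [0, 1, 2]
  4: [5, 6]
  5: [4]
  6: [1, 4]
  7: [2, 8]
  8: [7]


Visit 4, enqueue [5, 6]
Visit 5, enqueue []
Visit 6, enqueue [1]
Visit 1, enqueue [3]
Visit 3, enqueue [0, 2]
Visit 0, enqueue []
Visit 2, enqueue [7]
Visit 7, enqueue [8]
Visit 8, enqueue []

BFS order: [4, 5, 6, 1, 3, 0, 2, 7, 8]


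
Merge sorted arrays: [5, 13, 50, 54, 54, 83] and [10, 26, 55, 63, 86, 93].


Take 5 from A
Take 10 from B
Take 13 from A
Take 26 from B
Take 50 from A
Take 54 from A
Take 54 from A
Take 55 from B
Take 63 from B
Take 83 from A

Merged: [5, 10, 13, 26, 50, 54, 54, 55, 63, 83, 86, 93]


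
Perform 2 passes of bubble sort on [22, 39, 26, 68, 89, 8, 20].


Initial: [22, 39, 26, 68, 89, 8, 20]
Pass 1: [22, 26, 39, 68, 8, 20, 89] (3 swaps)
Pass 2: [22, 26, 39, 8, 20, 68, 89] (2 swaps)

After 2 passes: [22, 26, 39, 8, 20, 68, 89]


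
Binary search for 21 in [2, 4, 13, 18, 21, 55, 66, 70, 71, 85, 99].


Step 1: lo=0, hi=10, mid=5, val=55
Step 2: lo=0, hi=4, mid=2, val=13
Step 3: lo=3, hi=4, mid=3, val=18
Step 4: lo=4, hi=4, mid=4, val=21

Found at index 4


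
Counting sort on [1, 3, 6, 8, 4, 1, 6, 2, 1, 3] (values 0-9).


Input: [1, 3, 6, 8, 4, 1, 6, 2, 1, 3]
Counts: [0, 3, 1, 2, 1, 0, 2, 0, 1, 0]

Sorted: [1, 1, 1, 2, 3, 3, 4, 6, 6, 8]


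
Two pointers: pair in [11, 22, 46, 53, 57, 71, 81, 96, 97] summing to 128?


lo=0(11)+hi=8(97)=108
lo=1(22)+hi=8(97)=119
lo=2(46)+hi=8(97)=143
lo=2(46)+hi=7(96)=142
lo=2(46)+hi=6(81)=127
lo=3(53)+hi=6(81)=134
lo=3(53)+hi=5(71)=124
lo=4(57)+hi=5(71)=128

Yes: 57+71=128


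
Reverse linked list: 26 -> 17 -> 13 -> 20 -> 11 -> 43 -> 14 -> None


Step 1: curr=26, set curr.next=prev(None) | reversed so far: 26
Step 2: curr=17, set curr.next=prev(26) | reversed so far: 17 -> 26
Step 3: curr=13, set curr.next=prev(17) | reversed so far: 13 -> 17 -> 26
Step 4: curr=20, set curr.next=prev(13) | reversed so far: 20 -> 13 -> 17 -> 26
Step 5: curr=11, set curr.next=prev(20) | reversed so far: 11 -> 20 -> 13 -> 17 -> 26
Step 6: curr=43, set curr.next=prev(11) | reversed so far: 43 -> 11 -> 20 -> 13 -> 17 -> 26
Step 7: curr=14, set curr.next=prev(43) | reversed so far: 14 -> 43 -> 11 -> 20 -> 13 -> 17 -> 26

14 -> 43 -> 11 -> 20 -> 13 -> 17 -> 26 -> None


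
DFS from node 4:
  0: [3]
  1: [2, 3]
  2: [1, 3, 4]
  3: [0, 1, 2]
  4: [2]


Visit 4, push [2]
Visit 2, push [3, 1]
Visit 1, push [3]
Visit 3, push [0]
Visit 0, push []

DFS order: [4, 2, 1, 3, 0]


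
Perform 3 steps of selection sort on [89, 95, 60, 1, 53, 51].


Initial: [89, 95, 60, 1, 53, 51]
Step 1: min=1 at 3
  Swap: [1, 95, 60, 89, 53, 51]
Step 2: min=51 at 5
  Swap: [1, 51, 60, 89, 53, 95]
Step 3: min=53 at 4
  Swap: [1, 51, 53, 89, 60, 95]

After 3 steps: [1, 51, 53, 89, 60, 95]


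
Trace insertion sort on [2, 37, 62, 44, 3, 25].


Initial: [2, 37, 62, 44, 3, 25]
Insert 37: [2, 37, 62, 44, 3, 25]
Insert 62: [2, 37, 62, 44, 3, 25]
Insert 44: [2, 37, 44, 62, 3, 25]
Insert 3: [2, 3, 37, 44, 62, 25]
Insert 25: [2, 3, 25, 37, 44, 62]

Sorted: [2, 3, 25, 37, 44, 62]


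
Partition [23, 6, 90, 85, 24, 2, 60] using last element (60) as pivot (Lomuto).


Pivot: 60
  23 <= 60: advance i (no swap)
  6 <= 60: advance i (no swap)
  24 <= 60: swap -> [23, 6, 24, 85, 90, 2, 60]
  2 <= 60: swap -> [23, 6, 24, 2, 90, 85, 60]
Place pivot at 4: [23, 6, 24, 2, 60, 85, 90]

Partitioned: [23, 6, 24, 2, 60, 85, 90]


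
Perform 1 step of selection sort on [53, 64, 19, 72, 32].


Initial: [53, 64, 19, 72, 32]
Step 1: min=19 at 2
  Swap: [19, 64, 53, 72, 32]

After 1 step: [19, 64, 53, 72, 32]


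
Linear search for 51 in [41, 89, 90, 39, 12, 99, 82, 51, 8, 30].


i=0: 41!=51
i=1: 89!=51
i=2: 90!=51
i=3: 39!=51
i=4: 12!=51
i=5: 99!=51
i=6: 82!=51
i=7: 51==51 found!

Found at 7, 8 comps


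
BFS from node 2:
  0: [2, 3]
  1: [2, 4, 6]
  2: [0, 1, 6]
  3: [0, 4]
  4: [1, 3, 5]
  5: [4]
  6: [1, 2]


Visit 2, enqueue [0, 1, 6]
Visit 0, enqueue [3]
Visit 1, enqueue [4]
Visit 6, enqueue []
Visit 3, enqueue []
Visit 4, enqueue [5]
Visit 5, enqueue []

BFS order: [2, 0, 1, 6, 3, 4, 5]


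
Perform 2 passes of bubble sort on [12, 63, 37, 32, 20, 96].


Initial: [12, 63, 37, 32, 20, 96]
Pass 1: [12, 37, 32, 20, 63, 96] (3 swaps)
Pass 2: [12, 32, 20, 37, 63, 96] (2 swaps)

After 2 passes: [12, 32, 20, 37, 63, 96]


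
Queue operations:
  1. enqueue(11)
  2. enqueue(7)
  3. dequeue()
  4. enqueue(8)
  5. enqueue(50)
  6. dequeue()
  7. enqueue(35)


enqueue(11) -> [11]
enqueue(7) -> [11, 7]
dequeue()->11, [7]
enqueue(8) -> [7, 8]
enqueue(50) -> [7, 8, 50]
dequeue()->7, [8, 50]
enqueue(35) -> [8, 50, 35]

Final queue: [8, 50, 35]


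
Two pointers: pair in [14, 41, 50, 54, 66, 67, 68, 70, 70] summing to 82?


lo=0(14)+hi=8(70)=84
lo=0(14)+hi=7(70)=84
lo=0(14)+hi=6(68)=82

Yes: 14+68=82


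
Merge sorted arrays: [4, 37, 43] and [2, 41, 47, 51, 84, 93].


Take 2 from B
Take 4 from A
Take 37 from A
Take 41 from B
Take 43 from A

Merged: [2, 4, 37, 41, 43, 47, 51, 84, 93]


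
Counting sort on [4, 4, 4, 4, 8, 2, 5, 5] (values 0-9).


Input: [4, 4, 4, 4, 8, 2, 5, 5]
Counts: [0, 0, 1, 0, 4, 2, 0, 0, 1, 0]

Sorted: [2, 4, 4, 4, 4, 5, 5, 8]


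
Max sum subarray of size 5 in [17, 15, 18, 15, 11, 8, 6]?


[0:5]: 76
[1:6]: 67
[2:7]: 58

Max: 76 at [0:5]


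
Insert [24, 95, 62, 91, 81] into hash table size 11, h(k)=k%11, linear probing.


Insert 24: h=2 -> slot 2
Insert 95: h=7 -> slot 7
Insert 62: h=7, 1 probes -> slot 8
Insert 91: h=3 -> slot 3
Insert 81: h=4 -> slot 4

Table: [None, None, 24, 91, 81, None, None, 95, 62, None, None]


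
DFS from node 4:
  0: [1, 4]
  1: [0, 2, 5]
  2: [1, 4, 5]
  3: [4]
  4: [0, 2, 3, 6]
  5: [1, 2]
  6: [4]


Visit 4, push [6, 3, 2, 0]
Visit 0, push [1]
Visit 1, push [5, 2]
Visit 2, push [5]
Visit 5, push []
Visit 3, push []
Visit 6, push []

DFS order: [4, 0, 1, 2, 5, 3, 6]


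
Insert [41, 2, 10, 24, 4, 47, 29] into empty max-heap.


Insert 41: [41]
Insert 2: [41, 2]
Insert 10: [41, 2, 10]
Insert 24: [41, 24, 10, 2]
Insert 4: [41, 24, 10, 2, 4]
Insert 47: [47, 24, 41, 2, 4, 10]
Insert 29: [47, 24, 41, 2, 4, 10, 29]

Final heap: [47, 24, 41, 2, 4, 10, 29]


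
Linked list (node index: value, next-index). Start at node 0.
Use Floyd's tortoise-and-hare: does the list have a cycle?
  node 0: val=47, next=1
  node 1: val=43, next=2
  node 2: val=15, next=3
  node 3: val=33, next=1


Floyd's tortoise (slow, +1) and hare (fast, +2):
  init: slow=0, fast=0
  step 1: slow=1, fast=2
  step 2: slow=2, fast=1
  step 3: slow=3, fast=3
  slow == fast at node 3: cycle detected

Cycle: yes


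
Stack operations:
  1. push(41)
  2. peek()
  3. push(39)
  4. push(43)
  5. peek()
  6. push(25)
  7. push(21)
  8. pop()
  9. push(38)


push(41) -> [41]
peek()->41
push(39) -> [41, 39]
push(43) -> [41, 39, 43]
peek()->43
push(25) -> [41, 39, 43, 25]
push(21) -> [41, 39, 43, 25, 21]
pop()->21, [41, 39, 43, 25]
push(38) -> [41, 39, 43, 25, 38]

Final stack: [41, 39, 43, 25, 38]


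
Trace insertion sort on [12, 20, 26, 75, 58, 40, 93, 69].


Initial: [12, 20, 26, 75, 58, 40, 93, 69]
Insert 20: [12, 20, 26, 75, 58, 40, 93, 69]
Insert 26: [12, 20, 26, 75, 58, 40, 93, 69]
Insert 75: [12, 20, 26, 75, 58, 40, 93, 69]
Insert 58: [12, 20, 26, 58, 75, 40, 93, 69]
Insert 40: [12, 20, 26, 40, 58, 75, 93, 69]
Insert 93: [12, 20, 26, 40, 58, 75, 93, 69]
Insert 69: [12, 20, 26, 40, 58, 69, 75, 93]

Sorted: [12, 20, 26, 40, 58, 69, 75, 93]


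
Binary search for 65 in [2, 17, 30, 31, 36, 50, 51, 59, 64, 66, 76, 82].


Step 1: lo=0, hi=11, mid=5, val=50
Step 2: lo=6, hi=11, mid=8, val=64
Step 3: lo=9, hi=11, mid=10, val=76
Step 4: lo=9, hi=9, mid=9, val=66

Not found


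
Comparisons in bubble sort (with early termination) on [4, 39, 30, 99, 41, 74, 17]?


Algorithm: bubble sort (with early termination)
Input: [4, 39, 30, 99, 41, 74, 17]
Sorted: [4, 17, 30, 39, 41, 74, 99]

21


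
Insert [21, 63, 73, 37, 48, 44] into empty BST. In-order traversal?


Insert 21: root
Insert 63: R from 21
Insert 73: R from 21 -> R from 63
Insert 37: R from 21 -> L from 63
Insert 48: R from 21 -> L from 63 -> R from 37
Insert 44: R from 21 -> L from 63 -> R from 37 -> L from 48

In-order: [21, 37, 44, 48, 63, 73]


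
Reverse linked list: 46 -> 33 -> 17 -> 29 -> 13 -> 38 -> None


Step 1: curr=46, set curr.next=prev(None) | reversed so far: 46
Step 2: curr=33, set curr.next=prev(46) | reversed so far: 33 -> 46
Step 3: curr=17, set curr.next=prev(33) | reversed so far: 17 -> 33 -> 46
Step 4: curr=29, set curr.next=prev(17) | reversed so far: 29 -> 17 -> 33 -> 46
Step 5: curr=13, set curr.next=prev(29) | reversed so far: 13 -> 29 -> 17 -> 33 -> 46
Step 6: curr=38, set curr.next=prev(13) | reversed so far: 38 -> 13 -> 29 -> 17 -> 33 -> 46

38 -> 13 -> 29 -> 17 -> 33 -> 46 -> None


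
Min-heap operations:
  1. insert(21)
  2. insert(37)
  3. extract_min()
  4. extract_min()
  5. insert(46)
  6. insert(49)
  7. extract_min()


insert(21) -> [21]
insert(37) -> [21, 37]
extract_min()->21, [37]
extract_min()->37, []
insert(46) -> [46]
insert(49) -> [46, 49]
extract_min()->46, [49]

Final heap: [49]


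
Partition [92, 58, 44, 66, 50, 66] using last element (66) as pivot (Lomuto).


Pivot: 66
  58 <= 66: swap -> [58, 92, 44, 66, 50, 66]
  44 <= 66: swap -> [58, 44, 92, 66, 50, 66]
  66 <= 66: swap -> [58, 44, 66, 92, 50, 66]
  50 <= 66: swap -> [58, 44, 66, 50, 92, 66]
Place pivot at 4: [58, 44, 66, 50, 66, 92]

Partitioned: [58, 44, 66, 50, 66, 92]


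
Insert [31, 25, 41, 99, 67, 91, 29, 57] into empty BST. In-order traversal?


Insert 31: root
Insert 25: L from 31
Insert 41: R from 31
Insert 99: R from 31 -> R from 41
Insert 67: R from 31 -> R from 41 -> L from 99
Insert 91: R from 31 -> R from 41 -> L from 99 -> R from 67
Insert 29: L from 31 -> R from 25
Insert 57: R from 31 -> R from 41 -> L from 99 -> L from 67

In-order: [25, 29, 31, 41, 57, 67, 91, 99]


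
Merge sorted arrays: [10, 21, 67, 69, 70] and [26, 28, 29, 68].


Take 10 from A
Take 21 from A
Take 26 from B
Take 28 from B
Take 29 from B
Take 67 from A
Take 68 from B

Merged: [10, 21, 26, 28, 29, 67, 68, 69, 70]


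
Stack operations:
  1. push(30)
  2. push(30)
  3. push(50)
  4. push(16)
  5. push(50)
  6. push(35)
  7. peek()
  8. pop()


push(30) -> [30]
push(30) -> [30, 30]
push(50) -> [30, 30, 50]
push(16) -> [30, 30, 50, 16]
push(50) -> [30, 30, 50, 16, 50]
push(35) -> [30, 30, 50, 16, 50, 35]
peek()->35
pop()->35, [30, 30, 50, 16, 50]

Final stack: [30, 30, 50, 16, 50]


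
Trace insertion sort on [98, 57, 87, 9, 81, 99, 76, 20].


Initial: [98, 57, 87, 9, 81, 99, 76, 20]
Insert 57: [57, 98, 87, 9, 81, 99, 76, 20]
Insert 87: [57, 87, 98, 9, 81, 99, 76, 20]
Insert 9: [9, 57, 87, 98, 81, 99, 76, 20]
Insert 81: [9, 57, 81, 87, 98, 99, 76, 20]
Insert 99: [9, 57, 81, 87, 98, 99, 76, 20]
Insert 76: [9, 57, 76, 81, 87, 98, 99, 20]
Insert 20: [9, 20, 57, 76, 81, 87, 98, 99]

Sorted: [9, 20, 57, 76, 81, 87, 98, 99]


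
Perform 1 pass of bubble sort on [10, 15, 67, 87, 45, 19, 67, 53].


Initial: [10, 15, 67, 87, 45, 19, 67, 53]
Pass 1: [10, 15, 67, 45, 19, 67, 53, 87] (4 swaps)

After 1 pass: [10, 15, 67, 45, 19, 67, 53, 87]


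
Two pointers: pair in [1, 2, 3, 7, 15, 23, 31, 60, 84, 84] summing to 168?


lo=0(1)+hi=9(84)=85
lo=1(2)+hi=9(84)=86
lo=2(3)+hi=9(84)=87
lo=3(7)+hi=9(84)=91
lo=4(15)+hi=9(84)=99
lo=5(23)+hi=9(84)=107
lo=6(31)+hi=9(84)=115
lo=7(60)+hi=9(84)=144
lo=8(84)+hi=9(84)=168

Yes: 84+84=168


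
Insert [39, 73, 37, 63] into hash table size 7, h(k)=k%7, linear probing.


Insert 39: h=4 -> slot 4
Insert 73: h=3 -> slot 3
Insert 37: h=2 -> slot 2
Insert 63: h=0 -> slot 0

Table: [63, None, 37, 73, 39, None, None]


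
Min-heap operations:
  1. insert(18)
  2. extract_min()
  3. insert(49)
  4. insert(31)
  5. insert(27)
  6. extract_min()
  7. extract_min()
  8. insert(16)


insert(18) -> [18]
extract_min()->18, []
insert(49) -> [49]
insert(31) -> [31, 49]
insert(27) -> [27, 49, 31]
extract_min()->27, [31, 49]
extract_min()->31, [49]
insert(16) -> [16, 49]

Final heap: [16, 49]
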